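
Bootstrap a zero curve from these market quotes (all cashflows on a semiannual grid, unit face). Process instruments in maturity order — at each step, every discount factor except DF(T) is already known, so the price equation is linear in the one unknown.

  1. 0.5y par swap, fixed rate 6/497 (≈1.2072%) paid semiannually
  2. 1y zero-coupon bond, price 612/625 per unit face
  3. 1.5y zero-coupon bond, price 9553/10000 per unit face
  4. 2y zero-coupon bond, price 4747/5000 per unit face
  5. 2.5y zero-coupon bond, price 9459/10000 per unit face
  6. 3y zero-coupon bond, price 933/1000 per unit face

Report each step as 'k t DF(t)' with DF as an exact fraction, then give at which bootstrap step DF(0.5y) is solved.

step 1 [0.5y] swap r/2=3/497: DF=(1 − 3/497·(0))/(1+3/497) = 497/500 ≈ 0.994000
step 2 [1y] zero: DF = P = 612/625 ≈ 0.979200
step 3 [1.5y] zero: DF = P = 9553/10000 ≈ 0.955300
step 4 [2y] zero: DF = P = 4747/5000 ≈ 0.949400
step 5 [2.5y] zero: DF = P = 9459/10000 ≈ 0.945900
step 6 [3y] zero: DF = P = 933/1000 ≈ 0.933000

1 1/2 497/500
2 1 612/625
3 3/2 9553/10000
4 2 4747/5000
5 5/2 9459/10000
6 3 933/1000
DF(0.5y) is solved at step 1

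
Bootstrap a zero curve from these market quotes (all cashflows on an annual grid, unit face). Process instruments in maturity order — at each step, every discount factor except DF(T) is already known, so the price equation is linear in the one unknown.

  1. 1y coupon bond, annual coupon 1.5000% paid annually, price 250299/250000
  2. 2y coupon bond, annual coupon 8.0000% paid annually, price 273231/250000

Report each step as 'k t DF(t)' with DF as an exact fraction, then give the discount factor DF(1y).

1 1 1233/1250
2 2 9389/10000
DF(1y) = 1233/1250 ≈ 0.986400

step 1 [1y] bond c/1=3/200: DF=(250299/250000 − 3/200·(0))/(1+3/200) = 1233/1250 ≈ 0.986400
step 2 [2y] bond c/1=2/25: DF=(273231/250000 − 2/25·(0.986400))/(1+2/25) = 9389/10000 ≈ 0.938900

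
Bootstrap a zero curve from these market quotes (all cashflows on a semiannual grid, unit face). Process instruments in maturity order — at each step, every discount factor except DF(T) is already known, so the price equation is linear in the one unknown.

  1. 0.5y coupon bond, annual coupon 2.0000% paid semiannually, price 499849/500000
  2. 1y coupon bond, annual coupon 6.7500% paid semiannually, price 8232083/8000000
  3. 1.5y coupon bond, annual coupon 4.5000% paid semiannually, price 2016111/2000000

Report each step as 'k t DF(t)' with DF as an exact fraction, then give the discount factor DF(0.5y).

step 1 [0.5y] bond c/2=1/100: DF=(499849/500000 − 1/100·(0))/(1+1/100) = 4949/5000 ≈ 0.989800
step 2 [1y] bond c/2=27/800: DF=(8232083/8000000 − 27/800·(0.989800))/(1+27/800) = 9631/10000 ≈ 0.963100
step 3 [1.5y] bond c/2=9/400: DF=(2016111/2000000 − 9/400·(0.989800+0.963100))/(1+9/400) = 9429/10000 ≈ 0.942900

1 1/2 4949/5000
2 1 9631/10000
3 3/2 9429/10000
DF(0.5y) = 4949/5000 ≈ 0.989800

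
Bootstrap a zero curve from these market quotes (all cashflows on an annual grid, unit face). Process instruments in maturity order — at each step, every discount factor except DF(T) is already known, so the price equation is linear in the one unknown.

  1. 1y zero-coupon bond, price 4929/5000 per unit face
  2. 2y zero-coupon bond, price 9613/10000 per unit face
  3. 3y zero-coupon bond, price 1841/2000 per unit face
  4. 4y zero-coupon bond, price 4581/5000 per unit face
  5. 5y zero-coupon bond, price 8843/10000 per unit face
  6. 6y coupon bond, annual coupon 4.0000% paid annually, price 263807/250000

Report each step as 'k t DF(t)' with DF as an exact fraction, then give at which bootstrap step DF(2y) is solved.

step 1 [1y] zero: DF = P = 4929/5000 ≈ 0.985800
step 2 [2y] zero: DF = P = 9613/10000 ≈ 0.961300
step 3 [3y] zero: DF = P = 1841/2000 ≈ 0.920500
step 4 [4y] zero: DF = P = 4581/5000 ≈ 0.916200
step 5 [5y] zero: DF = P = 8843/10000 ≈ 0.884300
step 6 [6y] bond c/1=1/25: DF=(263807/250000 − 1/25·(0.985800+0.961300+0.920500+0.916200+0.884300))/(1+1/25) = 8351/10000 ≈ 0.835100

1 1 4929/5000
2 2 9613/10000
3 3 1841/2000
4 4 4581/5000
5 5 8843/10000
6 6 8351/10000
DF(2y) is solved at step 2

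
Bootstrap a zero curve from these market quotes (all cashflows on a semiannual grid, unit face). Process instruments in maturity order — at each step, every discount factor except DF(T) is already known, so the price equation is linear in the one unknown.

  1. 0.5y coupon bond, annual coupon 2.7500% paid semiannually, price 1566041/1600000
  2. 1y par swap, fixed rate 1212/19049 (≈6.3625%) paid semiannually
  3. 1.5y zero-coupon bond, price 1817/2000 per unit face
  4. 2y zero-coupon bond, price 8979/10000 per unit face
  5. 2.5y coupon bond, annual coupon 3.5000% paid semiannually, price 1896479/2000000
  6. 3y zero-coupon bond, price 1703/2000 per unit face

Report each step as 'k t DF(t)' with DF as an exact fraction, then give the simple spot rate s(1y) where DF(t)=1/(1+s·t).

1 1/2 1931/2000
2 1 4697/5000
3 3/2 1817/2000
4 2 8979/10000
5 5/2 8681/10000
6 3 1703/2000
s(1y) = (1/(4697/5000) − 1)/(1) = 303/4697 ≈ 6.4509%

step 1 [0.5y] bond c/2=11/800: DF=(1566041/1600000 − 11/800·(0))/(1+11/800) = 1931/2000 ≈ 0.965500
step 2 [1y] swap r/2=606/19049: DF=(1 − 606/19049·(0.965500))/(1+606/19049) = 4697/5000 ≈ 0.939400
step 3 [1.5y] zero: DF = P = 1817/2000 ≈ 0.908500
step 4 [2y] zero: DF = P = 8979/10000 ≈ 0.897900
step 5 [2.5y] bond c/2=7/400: DF=(1896479/2000000 − 7/400·(0.965500+0.939400+0.908500+0.897900))/(1+7/400) = 8681/10000 ≈ 0.868100
step 6 [3y] zero: DF = P = 1703/2000 ≈ 0.851500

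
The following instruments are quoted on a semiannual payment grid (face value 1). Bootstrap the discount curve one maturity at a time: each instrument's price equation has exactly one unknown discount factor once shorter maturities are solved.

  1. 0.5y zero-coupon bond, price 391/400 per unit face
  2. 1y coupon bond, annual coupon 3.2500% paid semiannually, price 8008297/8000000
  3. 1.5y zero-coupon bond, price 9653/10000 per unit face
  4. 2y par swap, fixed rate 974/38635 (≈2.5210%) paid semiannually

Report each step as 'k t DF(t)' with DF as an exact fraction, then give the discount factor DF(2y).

step 1 [0.5y] zero: DF = P = 391/400 ≈ 0.977500
step 2 [1y] bond c/2=13/800: DF=(8008297/8000000 − 13/800·(0.977500))/(1+13/800) = 4847/5000 ≈ 0.969400
step 3 [1.5y] zero: DF = P = 9653/10000 ≈ 0.965300
step 4 [2y] swap r/2=487/38635: DF=(1 − 487/38635·(0.977500+0.969400+0.965300))/(1+487/38635) = 9513/10000 ≈ 0.951300

1 1/2 391/400
2 1 4847/5000
3 3/2 9653/10000
4 2 9513/10000
DF(2y) = 9513/10000 ≈ 0.951300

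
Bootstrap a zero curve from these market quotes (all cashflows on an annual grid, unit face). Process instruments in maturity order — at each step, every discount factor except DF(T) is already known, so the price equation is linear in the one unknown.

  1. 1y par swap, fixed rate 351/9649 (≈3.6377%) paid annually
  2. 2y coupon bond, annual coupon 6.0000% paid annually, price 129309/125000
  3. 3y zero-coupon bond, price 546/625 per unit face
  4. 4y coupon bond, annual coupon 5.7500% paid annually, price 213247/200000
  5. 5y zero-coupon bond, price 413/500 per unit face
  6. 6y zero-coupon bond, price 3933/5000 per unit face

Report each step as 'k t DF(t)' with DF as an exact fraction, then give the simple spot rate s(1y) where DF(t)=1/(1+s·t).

1 1 9649/10000
2 2 9213/10000
3 3 546/625
4 4 4291/5000
5 5 413/500
6 6 3933/5000
s(1y) = (1/(9649/10000) − 1)/(1) = 351/9649 ≈ 3.6377%

step 1 [1y] swap r/1=351/9649: DF=(1 − 351/9649·(0))/(1+351/9649) = 9649/10000 ≈ 0.964900
step 2 [2y] bond c/1=3/50: DF=(129309/125000 − 3/50·(0.964900))/(1+3/50) = 9213/10000 ≈ 0.921300
step 3 [3y] zero: DF = P = 546/625 ≈ 0.873600
step 4 [4y] bond c/1=23/400: DF=(213247/200000 − 23/400·(0.964900+0.921300+0.873600))/(1+23/400) = 4291/5000 ≈ 0.858200
step 5 [5y] zero: DF = P = 413/500 ≈ 0.826000
step 6 [6y] zero: DF = P = 3933/5000 ≈ 0.786600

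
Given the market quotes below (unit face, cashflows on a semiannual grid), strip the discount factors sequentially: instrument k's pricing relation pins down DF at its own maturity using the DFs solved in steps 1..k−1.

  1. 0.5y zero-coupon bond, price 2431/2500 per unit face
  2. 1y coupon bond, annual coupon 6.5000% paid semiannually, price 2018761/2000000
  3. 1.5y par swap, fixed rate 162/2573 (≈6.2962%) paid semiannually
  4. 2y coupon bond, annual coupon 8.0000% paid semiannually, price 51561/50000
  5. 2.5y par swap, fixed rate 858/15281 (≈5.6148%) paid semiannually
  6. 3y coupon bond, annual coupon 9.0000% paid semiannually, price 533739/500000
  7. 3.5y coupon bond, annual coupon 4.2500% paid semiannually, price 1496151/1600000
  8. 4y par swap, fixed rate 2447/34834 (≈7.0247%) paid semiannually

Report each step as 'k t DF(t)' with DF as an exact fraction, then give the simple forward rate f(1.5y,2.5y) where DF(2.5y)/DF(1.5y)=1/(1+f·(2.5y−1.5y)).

1 1/2 2431/2500
2 1 947/1000
3 3/2 9109/10000
4 2 8827/10000
5 5/2 8713/10000
6 3 8241/10000
7 7/2 8031/10000
8 4 7553/10000
f(1.5y,2.5y) = ((9109/10000)/(8713/10000) − 1)/(1) = 396/8713 ≈ 4.5449%

step 1 [0.5y] zero: DF = P = 2431/2500 ≈ 0.972400
step 2 [1y] bond c/2=13/400: DF=(2018761/2000000 − 13/400·(0.972400))/(1+13/400) = 947/1000 ≈ 0.947000
step 3 [1.5y] swap r/2=81/2573: DF=(1 − 81/2573·(0.972400+0.947000))/(1+81/2573) = 9109/10000 ≈ 0.910900
step 4 [2y] bond c/2=1/25: DF=(51561/50000 − 1/25·(0.972400+0.947000+0.910900))/(1+1/25) = 8827/10000 ≈ 0.882700
step 5 [2.5y] swap r/2=429/15281: DF=(1 − 429/15281·(0.972400+0.947000+0.910900+0.882700))/(1+429/15281) = 8713/10000 ≈ 0.871300
step 6 [3y] bond c/2=9/200: DF=(533739/500000 − 9/200·(0.972400+0.947000+0.910900+0.882700+0.871300))/(1+9/200) = 8241/10000 ≈ 0.824100
step 7 [3.5y] bond c/2=17/800: DF=(1496151/1600000 − 17/800·(0.972400+0.947000+0.910900+0.882700+0.871300+0.824100))/(1+17/800) = 8031/10000 ≈ 0.803100
step 8 [4y] swap r/2=2447/69668: DF=(1 − 2447/69668·(0.972400+0.947000+0.910900+0.882700+0.871300+0.824100+0.803100))/(1+2447/69668) = 7553/10000 ≈ 0.755300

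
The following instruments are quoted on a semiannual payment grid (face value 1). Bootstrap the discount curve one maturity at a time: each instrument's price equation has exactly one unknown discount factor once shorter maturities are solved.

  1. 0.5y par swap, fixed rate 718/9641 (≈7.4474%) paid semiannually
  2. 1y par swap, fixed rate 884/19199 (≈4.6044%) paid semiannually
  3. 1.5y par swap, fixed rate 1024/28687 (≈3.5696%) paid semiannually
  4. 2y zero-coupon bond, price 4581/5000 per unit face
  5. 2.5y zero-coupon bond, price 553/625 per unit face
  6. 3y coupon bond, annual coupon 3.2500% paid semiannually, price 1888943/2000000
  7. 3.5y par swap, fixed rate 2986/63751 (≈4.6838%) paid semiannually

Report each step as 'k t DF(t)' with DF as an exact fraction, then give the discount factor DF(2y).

1 1/2 9641/10000
2 1 4779/5000
3 3/2 593/625
4 2 4581/5000
5 5/2 553/625
6 3 8547/10000
7 7/2 8507/10000
DF(2y) = 4581/5000 ≈ 0.916200

step 1 [0.5y] swap r/2=359/9641: DF=(1 − 359/9641·(0))/(1+359/9641) = 9641/10000 ≈ 0.964100
step 2 [1y] swap r/2=442/19199: DF=(1 − 442/19199·(0.964100))/(1+442/19199) = 4779/5000 ≈ 0.955800
step 3 [1.5y] swap r/2=512/28687: DF=(1 − 512/28687·(0.964100+0.955800))/(1+512/28687) = 593/625 ≈ 0.948800
step 4 [2y] zero: DF = P = 4581/5000 ≈ 0.916200
step 5 [2.5y] zero: DF = P = 553/625 ≈ 0.884800
step 6 [3y] bond c/2=13/800: DF=(1888943/2000000 − 13/800·(0.964100+0.955800+0.948800+0.916200+0.884800))/(1+13/800) = 8547/10000 ≈ 0.854700
step 7 [3.5y] swap r/2=1493/63751: DF=(1 − 1493/63751·(0.964100+0.955800+0.948800+0.916200+0.884800+0.854700))/(1+1493/63751) = 8507/10000 ≈ 0.850700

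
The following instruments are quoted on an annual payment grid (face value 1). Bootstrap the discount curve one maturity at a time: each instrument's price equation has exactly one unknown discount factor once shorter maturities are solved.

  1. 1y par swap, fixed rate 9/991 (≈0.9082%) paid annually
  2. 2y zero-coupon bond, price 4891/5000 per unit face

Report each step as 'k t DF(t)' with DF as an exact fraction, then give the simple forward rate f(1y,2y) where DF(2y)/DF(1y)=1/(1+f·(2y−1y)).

step 1 [1y] swap r/1=9/991: DF=(1 − 9/991·(0))/(1+9/991) = 991/1000 ≈ 0.991000
step 2 [2y] zero: DF = P = 4891/5000 ≈ 0.978200

1 1 991/1000
2 2 4891/5000
f(1y,2y) = ((991/1000)/(4891/5000) − 1)/(1) = 64/4891 ≈ 1.3085%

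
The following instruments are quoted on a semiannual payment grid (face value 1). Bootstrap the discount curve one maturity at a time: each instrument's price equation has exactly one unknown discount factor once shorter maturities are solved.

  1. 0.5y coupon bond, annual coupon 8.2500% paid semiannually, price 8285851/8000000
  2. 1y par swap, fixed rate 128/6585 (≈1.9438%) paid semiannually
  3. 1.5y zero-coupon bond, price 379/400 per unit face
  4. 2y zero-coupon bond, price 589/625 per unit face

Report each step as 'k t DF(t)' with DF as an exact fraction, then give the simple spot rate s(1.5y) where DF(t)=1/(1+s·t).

1 1/2 9947/10000
2 1 613/625
3 3/2 379/400
4 2 589/625
s(1.5y) = (1/(379/400) − 1)/(3/2) = 14/379 ≈ 3.6939%

step 1 [0.5y] bond c/2=33/800: DF=(8285851/8000000 − 33/800·(0))/(1+33/800) = 9947/10000 ≈ 0.994700
step 2 [1y] swap r/2=64/6585: DF=(1 − 64/6585·(0.994700))/(1+64/6585) = 613/625 ≈ 0.980800
step 3 [1.5y] zero: DF = P = 379/400 ≈ 0.947500
step 4 [2y] zero: DF = P = 589/625 ≈ 0.942400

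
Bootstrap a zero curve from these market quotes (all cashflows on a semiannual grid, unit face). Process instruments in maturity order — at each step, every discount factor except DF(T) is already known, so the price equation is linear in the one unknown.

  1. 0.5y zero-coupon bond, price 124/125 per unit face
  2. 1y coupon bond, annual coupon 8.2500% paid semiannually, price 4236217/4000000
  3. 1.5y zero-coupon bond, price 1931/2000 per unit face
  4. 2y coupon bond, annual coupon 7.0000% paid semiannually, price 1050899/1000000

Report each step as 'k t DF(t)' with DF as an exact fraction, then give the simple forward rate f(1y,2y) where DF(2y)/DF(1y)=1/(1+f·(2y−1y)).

1 1/2 124/125
2 1 4889/5000
3 3/2 1931/2000
4 2 9161/10000
f(1y,2y) = ((4889/5000)/(9161/10000) − 1)/(1) = 617/9161 ≈ 6.7351%

step 1 [0.5y] zero: DF = P = 124/125 ≈ 0.992000
step 2 [1y] bond c/2=33/800: DF=(4236217/4000000 − 33/800·(0.992000))/(1+33/800) = 4889/5000 ≈ 0.977800
step 3 [1.5y] zero: DF = P = 1931/2000 ≈ 0.965500
step 4 [2y] bond c/2=7/200: DF=(1050899/1000000 − 7/200·(0.992000+0.977800+0.965500))/(1+7/200) = 9161/10000 ≈ 0.916100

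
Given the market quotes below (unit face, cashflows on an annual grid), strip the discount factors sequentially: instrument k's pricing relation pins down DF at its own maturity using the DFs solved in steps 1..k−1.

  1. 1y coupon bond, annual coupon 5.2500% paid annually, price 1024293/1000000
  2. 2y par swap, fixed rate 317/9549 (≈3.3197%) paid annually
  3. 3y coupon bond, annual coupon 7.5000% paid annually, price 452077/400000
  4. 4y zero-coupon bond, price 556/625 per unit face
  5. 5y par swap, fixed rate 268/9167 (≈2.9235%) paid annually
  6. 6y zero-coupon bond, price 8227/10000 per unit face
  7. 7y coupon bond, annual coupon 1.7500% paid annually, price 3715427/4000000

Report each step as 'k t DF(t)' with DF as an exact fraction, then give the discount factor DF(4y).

step 1 [1y] bond c/1=21/400: DF=(1024293/1000000 − 21/400·(0))/(1+21/400) = 2433/2500 ≈ 0.973200
step 2 [2y] swap r/1=317/9549: DF=(1 − 317/9549·(0.973200))/(1+317/9549) = 4683/5000 ≈ 0.936600
step 3 [3y] bond c/1=3/40: DF=(452077/400000 − 3/40·(0.973200+0.936600))/(1+3/40) = 9181/10000 ≈ 0.918100
step 4 [4y] zero: DF = P = 556/625 ≈ 0.889600
step 5 [5y] swap r/1=268/9167: DF=(1 − 268/9167·(0.973200+0.936600+0.918100+0.889600))/(1+268/9167) = 433/500 ≈ 0.866000
step 6 [6y] zero: DF = P = 8227/10000 ≈ 0.822700
step 7 [7y] bond c/1=7/400: DF=(3715427/4000000 − 7/400·(0.973200+0.936600+0.918100+0.889600+0.866000+0.822700))/(1+7/400) = 8199/10000 ≈ 0.819900

1 1 2433/2500
2 2 4683/5000
3 3 9181/10000
4 4 556/625
5 5 433/500
6 6 8227/10000
7 7 8199/10000
DF(4y) = 556/625 ≈ 0.889600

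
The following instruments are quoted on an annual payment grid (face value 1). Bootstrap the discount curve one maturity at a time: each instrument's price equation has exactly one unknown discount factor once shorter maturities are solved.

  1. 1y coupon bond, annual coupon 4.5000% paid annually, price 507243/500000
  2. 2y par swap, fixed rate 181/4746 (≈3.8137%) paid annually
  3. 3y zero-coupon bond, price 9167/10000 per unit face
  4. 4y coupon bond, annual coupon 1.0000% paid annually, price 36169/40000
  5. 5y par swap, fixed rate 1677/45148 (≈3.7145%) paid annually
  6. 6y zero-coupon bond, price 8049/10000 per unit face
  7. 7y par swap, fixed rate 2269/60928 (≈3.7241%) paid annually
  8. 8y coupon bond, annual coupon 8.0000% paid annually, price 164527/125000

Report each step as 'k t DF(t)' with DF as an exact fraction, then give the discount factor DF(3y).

step 1 [1y] bond c/1=9/200: DF=(507243/500000 − 9/200·(0))/(1+9/200) = 2427/2500 ≈ 0.970800
step 2 [2y] swap r/1=181/4746: DF=(1 − 181/4746·(0.970800))/(1+181/4746) = 2319/2500 ≈ 0.927600
step 3 [3y] zero: DF = P = 9167/10000 ≈ 0.916700
step 4 [4y] bond c/1=1/100: DF=(36169/40000 − 1/100·(0.970800+0.927600+0.916700))/(1+1/100) = 4337/5000 ≈ 0.867400
step 5 [5y] swap r/1=1677/45148: DF=(1 − 1677/45148·(0.970800+0.927600+0.916700+0.867400))/(1+1677/45148) = 8323/10000 ≈ 0.832300
step 6 [6y] zero: DF = P = 8049/10000 ≈ 0.804900
step 7 [7y] swap r/1=2269/60928: DF=(1 − 2269/60928·(0.970800+0.927600+0.916700+0.867400+0.832300+0.804900))/(1+2269/60928) = 7731/10000 ≈ 0.773100
step 8 [8y] bond c/1=2/25: DF=(164527/125000 − 2/25·(0.970800+0.927600+0.916700+0.867400+0.832300+0.804900+0.773100))/(1+2/25) = 3837/5000 ≈ 0.767400

1 1 2427/2500
2 2 2319/2500
3 3 9167/10000
4 4 4337/5000
5 5 8323/10000
6 6 8049/10000
7 7 7731/10000
8 8 3837/5000
DF(3y) = 9167/10000 ≈ 0.916700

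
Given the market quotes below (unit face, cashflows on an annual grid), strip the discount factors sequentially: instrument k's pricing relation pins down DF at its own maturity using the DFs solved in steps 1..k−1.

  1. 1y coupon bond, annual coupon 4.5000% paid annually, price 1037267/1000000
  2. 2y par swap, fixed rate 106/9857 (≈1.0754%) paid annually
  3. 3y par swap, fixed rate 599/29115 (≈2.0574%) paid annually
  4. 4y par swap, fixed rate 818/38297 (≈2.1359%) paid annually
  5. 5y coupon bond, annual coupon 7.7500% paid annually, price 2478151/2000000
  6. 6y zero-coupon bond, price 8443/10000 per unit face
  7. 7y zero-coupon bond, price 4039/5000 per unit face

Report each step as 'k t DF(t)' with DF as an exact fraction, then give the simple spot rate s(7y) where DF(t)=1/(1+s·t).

1 1 4963/5000
2 2 2447/2500
3 3 9401/10000
4 4 4591/5000
5 5 1749/2000
6 6 8443/10000
7 7 4039/5000
s(7y) = (1/(4039/5000) − 1)/(7) = 961/28273 ≈ 3.3990%

step 1 [1y] bond c/1=9/200: DF=(1037267/1000000 − 9/200·(0))/(1+9/200) = 4963/5000 ≈ 0.992600
step 2 [2y] swap r/1=106/9857: DF=(1 − 106/9857·(0.992600))/(1+106/9857) = 2447/2500 ≈ 0.978800
step 3 [3y] swap r/1=599/29115: DF=(1 − 599/29115·(0.992600+0.978800))/(1+599/29115) = 9401/10000 ≈ 0.940100
step 4 [4y] swap r/1=818/38297: DF=(1 − 818/38297·(0.992600+0.978800+0.940100))/(1+818/38297) = 4591/5000 ≈ 0.918200
step 5 [5y] bond c/1=31/400: DF=(2478151/2000000 − 31/400·(0.992600+0.978800+0.940100+0.918200))/(1+31/400) = 1749/2000 ≈ 0.874500
step 6 [6y] zero: DF = P = 8443/10000 ≈ 0.844300
step 7 [7y] zero: DF = P = 4039/5000 ≈ 0.807800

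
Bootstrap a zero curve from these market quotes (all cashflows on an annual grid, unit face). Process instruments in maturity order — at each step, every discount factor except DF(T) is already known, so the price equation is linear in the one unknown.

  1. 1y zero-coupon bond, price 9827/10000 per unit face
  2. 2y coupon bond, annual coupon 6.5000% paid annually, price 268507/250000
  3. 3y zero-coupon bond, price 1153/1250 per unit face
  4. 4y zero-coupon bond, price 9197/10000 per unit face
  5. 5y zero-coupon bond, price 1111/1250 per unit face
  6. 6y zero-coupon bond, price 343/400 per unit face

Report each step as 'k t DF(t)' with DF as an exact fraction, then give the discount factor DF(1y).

step 1 [1y] zero: DF = P = 9827/10000 ≈ 0.982700
step 2 [2y] bond c/1=13/200: DF=(268507/250000 − 13/200·(0.982700))/(1+13/200) = 1897/2000 ≈ 0.948500
step 3 [3y] zero: DF = P = 1153/1250 ≈ 0.922400
step 4 [4y] zero: DF = P = 9197/10000 ≈ 0.919700
step 5 [5y] zero: DF = P = 1111/1250 ≈ 0.888800
step 6 [6y] zero: DF = P = 343/400 ≈ 0.857500

1 1 9827/10000
2 2 1897/2000
3 3 1153/1250
4 4 9197/10000
5 5 1111/1250
6 6 343/400
DF(1y) = 9827/10000 ≈ 0.982700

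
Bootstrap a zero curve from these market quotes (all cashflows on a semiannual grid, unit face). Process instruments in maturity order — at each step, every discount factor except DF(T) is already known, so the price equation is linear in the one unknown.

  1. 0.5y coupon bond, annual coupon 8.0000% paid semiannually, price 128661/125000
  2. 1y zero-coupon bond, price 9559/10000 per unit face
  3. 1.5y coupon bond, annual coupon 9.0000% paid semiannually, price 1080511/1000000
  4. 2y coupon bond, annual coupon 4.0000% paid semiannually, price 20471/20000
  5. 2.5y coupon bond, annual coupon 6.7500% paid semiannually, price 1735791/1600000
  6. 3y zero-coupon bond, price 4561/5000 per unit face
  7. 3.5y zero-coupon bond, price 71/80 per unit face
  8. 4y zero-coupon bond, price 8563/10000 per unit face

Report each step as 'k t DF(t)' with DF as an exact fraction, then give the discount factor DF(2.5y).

step 1 [0.5y] bond c/2=1/25: DF=(128661/125000 − 1/25·(0))/(1+1/25) = 9897/10000 ≈ 0.989700
step 2 [1y] zero: DF = P = 9559/10000 ≈ 0.955900
step 3 [1.5y] bond c/2=9/200: DF=(1080511/1000000 − 9/200·(0.989700+0.955900))/(1+9/200) = 4751/5000 ≈ 0.950200
step 4 [2y] bond c/2=1/50: DF=(20471/20000 − 1/50·(0.989700+0.955900+0.950200))/(1+1/50) = 9467/10000 ≈ 0.946700
step 5 [2.5y] bond c/2=27/800: DF=(1735791/1600000 − 27/800·(0.989700+0.955900+0.950200+0.946700))/(1+27/800) = 231/250 ≈ 0.924000
step 6 [3y] zero: DF = P = 4561/5000 ≈ 0.912200
step 7 [3.5y] zero: DF = P = 71/80 ≈ 0.887500
step 8 [4y] zero: DF = P = 8563/10000 ≈ 0.856300

1 1/2 9897/10000
2 1 9559/10000
3 3/2 4751/5000
4 2 9467/10000
5 5/2 231/250
6 3 4561/5000
7 7/2 71/80
8 4 8563/10000
DF(2.5y) = 231/250 ≈ 0.924000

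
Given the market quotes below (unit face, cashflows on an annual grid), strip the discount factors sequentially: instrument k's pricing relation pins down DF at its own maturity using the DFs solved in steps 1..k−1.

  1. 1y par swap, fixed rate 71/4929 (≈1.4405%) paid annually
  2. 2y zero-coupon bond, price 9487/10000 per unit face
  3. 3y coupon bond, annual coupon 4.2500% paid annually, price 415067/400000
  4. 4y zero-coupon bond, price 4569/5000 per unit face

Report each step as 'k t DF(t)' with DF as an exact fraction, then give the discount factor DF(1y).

1 1 4929/5000
2 2 9487/10000
3 3 1833/2000
4 4 4569/5000
DF(1y) = 4929/5000 ≈ 0.985800

step 1 [1y] swap r/1=71/4929: DF=(1 − 71/4929·(0))/(1+71/4929) = 4929/5000 ≈ 0.985800
step 2 [2y] zero: DF = P = 9487/10000 ≈ 0.948700
step 3 [3y] bond c/1=17/400: DF=(415067/400000 − 17/400·(0.985800+0.948700))/(1+17/400) = 1833/2000 ≈ 0.916500
step 4 [4y] zero: DF = P = 4569/5000 ≈ 0.913800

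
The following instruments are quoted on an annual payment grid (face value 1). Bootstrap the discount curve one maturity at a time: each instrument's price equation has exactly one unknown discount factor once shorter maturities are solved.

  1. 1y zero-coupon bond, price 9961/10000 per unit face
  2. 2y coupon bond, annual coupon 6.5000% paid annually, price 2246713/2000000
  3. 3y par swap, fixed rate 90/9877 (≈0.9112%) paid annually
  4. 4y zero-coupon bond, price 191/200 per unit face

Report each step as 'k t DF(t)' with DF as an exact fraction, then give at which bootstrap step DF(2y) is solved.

1 1 9961/10000
2 2 497/500
3 3 973/1000
4 4 191/200
DF(2y) is solved at step 2

step 1 [1y] zero: DF = P = 9961/10000 ≈ 0.996100
step 2 [2y] bond c/1=13/200: DF=(2246713/2000000 − 13/200·(0.996100))/(1+13/200) = 497/500 ≈ 0.994000
step 3 [3y] swap r/1=90/9877: DF=(1 − 90/9877·(0.996100+0.994000))/(1+90/9877) = 973/1000 ≈ 0.973000
step 4 [4y] zero: DF = P = 191/200 ≈ 0.955000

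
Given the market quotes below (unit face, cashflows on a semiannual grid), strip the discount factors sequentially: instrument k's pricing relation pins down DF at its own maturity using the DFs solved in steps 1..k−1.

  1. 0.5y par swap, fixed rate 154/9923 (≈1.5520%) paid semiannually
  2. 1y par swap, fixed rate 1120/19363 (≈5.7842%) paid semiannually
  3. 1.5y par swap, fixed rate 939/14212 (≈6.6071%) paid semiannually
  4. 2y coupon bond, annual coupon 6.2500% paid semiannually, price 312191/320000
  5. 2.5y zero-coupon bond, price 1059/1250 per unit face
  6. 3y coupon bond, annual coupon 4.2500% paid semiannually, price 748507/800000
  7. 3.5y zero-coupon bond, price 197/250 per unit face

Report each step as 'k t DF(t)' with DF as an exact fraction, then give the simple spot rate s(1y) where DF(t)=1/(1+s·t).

1 1/2 9923/10000
2 1 118/125
3 3/2 9061/10000
4 2 8599/10000
5 5/2 1059/1250
6 3 1643/2000
7 7/2 197/250
s(1y) = (1/(118/125) − 1)/(1) = 7/118 ≈ 5.9322%

step 1 [0.5y] swap r/2=77/9923: DF=(1 − 77/9923·(0))/(1+77/9923) = 9923/10000 ≈ 0.992300
step 2 [1y] swap r/2=560/19363: DF=(1 − 560/19363·(0.992300))/(1+560/19363) = 118/125 ≈ 0.944000
step 3 [1.5y] swap r/2=939/28424: DF=(1 − 939/28424·(0.992300+0.944000))/(1+939/28424) = 9061/10000 ≈ 0.906100
step 4 [2y] bond c/2=1/32: DF=(312191/320000 − 1/32·(0.992300+0.944000+0.906100))/(1+1/32) = 8599/10000 ≈ 0.859900
step 5 [2.5y] zero: DF = P = 1059/1250 ≈ 0.847200
step 6 [3y] bond c/2=17/800: DF=(748507/800000 − 17/800·(0.992300+0.944000+0.906100+0.859900+0.847200))/(1+17/800) = 1643/2000 ≈ 0.821500
step 7 [3.5y] zero: DF = P = 197/250 ≈ 0.788000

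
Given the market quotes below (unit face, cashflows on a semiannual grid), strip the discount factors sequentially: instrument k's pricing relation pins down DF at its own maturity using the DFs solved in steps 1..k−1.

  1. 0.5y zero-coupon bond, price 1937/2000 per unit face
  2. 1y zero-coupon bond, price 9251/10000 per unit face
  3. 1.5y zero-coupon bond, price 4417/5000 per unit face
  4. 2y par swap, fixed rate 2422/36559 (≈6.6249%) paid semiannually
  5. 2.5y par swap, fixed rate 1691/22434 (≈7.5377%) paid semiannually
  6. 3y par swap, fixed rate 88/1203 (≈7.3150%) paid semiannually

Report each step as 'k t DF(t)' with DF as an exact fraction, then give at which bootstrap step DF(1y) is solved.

step 1 [0.5y] zero: DF = P = 1937/2000 ≈ 0.968500
step 2 [1y] zero: DF = P = 9251/10000 ≈ 0.925100
step 3 [1.5y] zero: DF = P = 4417/5000 ≈ 0.883400
step 4 [2y] swap r/2=1211/36559: DF=(1 − 1211/36559·(0.968500+0.925100+0.883400))/(1+1211/36559) = 8789/10000 ≈ 0.878900
step 5 [2.5y] swap r/2=1691/44868: DF=(1 − 1691/44868·(0.968500+0.925100+0.883400+0.878900))/(1+1691/44868) = 8309/10000 ≈ 0.830900
step 6 [3y] swap r/2=44/1203: DF=(1 − 44/1203·(0.968500+0.925100+0.883400+0.878900+0.830900))/(1+44/1203) = 504/625 ≈ 0.806400

1 1/2 1937/2000
2 1 9251/10000
3 3/2 4417/5000
4 2 8789/10000
5 5/2 8309/10000
6 3 504/625
DF(1y) is solved at step 2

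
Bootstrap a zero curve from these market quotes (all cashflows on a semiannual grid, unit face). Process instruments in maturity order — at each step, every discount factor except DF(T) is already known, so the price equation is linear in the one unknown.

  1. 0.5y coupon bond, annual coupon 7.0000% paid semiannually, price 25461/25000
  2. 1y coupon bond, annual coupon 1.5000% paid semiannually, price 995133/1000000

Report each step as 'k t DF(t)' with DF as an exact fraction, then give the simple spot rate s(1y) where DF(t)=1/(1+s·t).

1 1/2 123/125
2 1 2451/2500
s(1y) = (1/(2451/2500) − 1)/(1) = 49/2451 ≈ 1.9992%

step 1 [0.5y] bond c/2=7/200: DF=(25461/25000 − 7/200·(0))/(1+7/200) = 123/125 ≈ 0.984000
step 2 [1y] bond c/2=3/400: DF=(995133/1000000 − 3/400·(0.984000))/(1+3/400) = 2451/2500 ≈ 0.980400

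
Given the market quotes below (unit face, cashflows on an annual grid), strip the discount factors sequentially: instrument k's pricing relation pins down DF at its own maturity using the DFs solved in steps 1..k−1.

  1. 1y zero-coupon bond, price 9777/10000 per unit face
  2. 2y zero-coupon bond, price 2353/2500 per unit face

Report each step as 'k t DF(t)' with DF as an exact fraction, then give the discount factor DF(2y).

1 1 9777/10000
2 2 2353/2500
DF(2y) = 2353/2500 ≈ 0.941200

step 1 [1y] zero: DF = P = 9777/10000 ≈ 0.977700
step 2 [2y] zero: DF = P = 2353/2500 ≈ 0.941200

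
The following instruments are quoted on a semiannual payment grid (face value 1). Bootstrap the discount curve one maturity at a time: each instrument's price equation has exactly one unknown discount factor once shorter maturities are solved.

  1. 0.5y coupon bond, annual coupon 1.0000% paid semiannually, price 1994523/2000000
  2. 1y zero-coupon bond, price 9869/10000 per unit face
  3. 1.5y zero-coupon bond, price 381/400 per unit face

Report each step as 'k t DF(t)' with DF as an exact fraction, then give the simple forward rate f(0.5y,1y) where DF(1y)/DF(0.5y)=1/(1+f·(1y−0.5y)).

step 1 [0.5y] bond c/2=1/200: DF=(1994523/2000000 − 1/200·(0))/(1+1/200) = 9923/10000 ≈ 0.992300
step 2 [1y] zero: DF = P = 9869/10000 ≈ 0.986900
step 3 [1.5y] zero: DF = P = 381/400 ≈ 0.952500

1 1/2 9923/10000
2 1 9869/10000
3 3/2 381/400
f(0.5y,1y) = ((9923/10000)/(9869/10000) − 1)/(1/2) = 108/9869 ≈ 1.0943%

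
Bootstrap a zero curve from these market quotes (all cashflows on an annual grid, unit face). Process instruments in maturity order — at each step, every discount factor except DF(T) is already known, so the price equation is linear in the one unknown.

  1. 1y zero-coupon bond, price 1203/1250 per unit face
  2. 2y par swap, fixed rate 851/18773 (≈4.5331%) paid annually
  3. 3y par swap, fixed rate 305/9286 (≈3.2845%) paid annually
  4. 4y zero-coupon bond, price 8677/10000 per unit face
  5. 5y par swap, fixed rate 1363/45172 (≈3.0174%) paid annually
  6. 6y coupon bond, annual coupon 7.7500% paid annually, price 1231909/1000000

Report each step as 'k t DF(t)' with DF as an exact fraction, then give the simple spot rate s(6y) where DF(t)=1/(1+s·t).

step 1 [1y] zero: DF = P = 1203/1250 ≈ 0.962400
step 2 [2y] swap r/1=851/18773: DF=(1 − 851/18773·(0.962400))/(1+851/18773) = 9149/10000 ≈ 0.914900
step 3 [3y] swap r/1=305/9286: DF=(1 − 305/9286·(0.962400+0.914900))/(1+305/9286) = 1817/2000 ≈ 0.908500
step 4 [4y] zero: DF = P = 8677/10000 ≈ 0.867700
step 5 [5y] swap r/1=1363/45172: DF=(1 − 1363/45172·(0.962400+0.914900+0.908500+0.867700))/(1+1363/45172) = 8637/10000 ≈ 0.863700
step 6 [6y] bond c/1=31/400: DF=(1231909/1000000 − 31/400·(0.962400+0.914900+0.908500+0.867700+0.863700))/(1+31/400) = 1023/1250 ≈ 0.818400

1 1 1203/1250
2 2 9149/10000
3 3 1817/2000
4 4 8677/10000
5 5 8637/10000
6 6 1023/1250
s(6y) = (1/(1023/1250) − 1)/(6) = 227/6138 ≈ 3.6983%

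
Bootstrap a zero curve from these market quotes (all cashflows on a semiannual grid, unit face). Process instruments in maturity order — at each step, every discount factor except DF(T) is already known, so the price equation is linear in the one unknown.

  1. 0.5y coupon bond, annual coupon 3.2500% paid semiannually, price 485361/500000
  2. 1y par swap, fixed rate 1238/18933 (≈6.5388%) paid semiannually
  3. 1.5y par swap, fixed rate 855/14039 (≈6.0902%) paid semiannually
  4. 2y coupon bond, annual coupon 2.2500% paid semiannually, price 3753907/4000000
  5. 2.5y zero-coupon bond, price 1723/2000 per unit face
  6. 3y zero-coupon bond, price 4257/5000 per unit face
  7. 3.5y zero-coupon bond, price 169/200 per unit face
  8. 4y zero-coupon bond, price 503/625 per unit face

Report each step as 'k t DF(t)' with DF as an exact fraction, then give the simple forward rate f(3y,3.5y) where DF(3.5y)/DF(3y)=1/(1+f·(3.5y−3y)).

1 1/2 597/625
2 1 9381/10000
3 3/2 1829/2000
4 2 1121/1250
5 5/2 1723/2000
6 3 4257/5000
7 7/2 169/200
8 4 503/625
f(3y,3.5y) = ((4257/5000)/(169/200) − 1)/(1/2) = 64/4225 ≈ 1.5148%

step 1 [0.5y] bond c/2=13/800: DF=(485361/500000 − 13/800·(0))/(1+13/800) = 597/625 ≈ 0.955200
step 2 [1y] swap r/2=619/18933: DF=(1 − 619/18933·(0.955200))/(1+619/18933) = 9381/10000 ≈ 0.938100
step 3 [1.5y] swap r/2=855/28078: DF=(1 − 855/28078·(0.955200+0.938100))/(1+855/28078) = 1829/2000 ≈ 0.914500
step 4 [2y] bond c/2=9/800: DF=(3753907/4000000 − 9/800·(0.955200+0.938100+0.914500))/(1+9/800) = 1121/1250 ≈ 0.896800
step 5 [2.5y] zero: DF = P = 1723/2000 ≈ 0.861500
step 6 [3y] zero: DF = P = 4257/5000 ≈ 0.851400
step 7 [3.5y] zero: DF = P = 169/200 ≈ 0.845000
step 8 [4y] zero: DF = P = 503/625 ≈ 0.804800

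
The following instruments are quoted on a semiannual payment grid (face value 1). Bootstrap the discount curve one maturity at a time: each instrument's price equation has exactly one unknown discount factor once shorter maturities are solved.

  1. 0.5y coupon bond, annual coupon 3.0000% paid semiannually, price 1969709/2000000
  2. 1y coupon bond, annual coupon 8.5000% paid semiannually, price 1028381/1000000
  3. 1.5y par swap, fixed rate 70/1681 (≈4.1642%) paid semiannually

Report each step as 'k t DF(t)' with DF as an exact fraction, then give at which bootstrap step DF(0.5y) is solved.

step 1 [0.5y] bond c/2=3/200: DF=(1969709/2000000 − 3/200·(0))/(1+3/200) = 9703/10000 ≈ 0.970300
step 2 [1y] bond c/2=17/400: DF=(1028381/1000000 − 17/400·(0.970300))/(1+17/400) = 9469/10000 ≈ 0.946900
step 3 [1.5y] swap r/2=35/1681: DF=(1 − 35/1681·(0.970300+0.946900))/(1+35/1681) = 1881/2000 ≈ 0.940500

1 1/2 9703/10000
2 1 9469/10000
3 3/2 1881/2000
DF(0.5y) is solved at step 1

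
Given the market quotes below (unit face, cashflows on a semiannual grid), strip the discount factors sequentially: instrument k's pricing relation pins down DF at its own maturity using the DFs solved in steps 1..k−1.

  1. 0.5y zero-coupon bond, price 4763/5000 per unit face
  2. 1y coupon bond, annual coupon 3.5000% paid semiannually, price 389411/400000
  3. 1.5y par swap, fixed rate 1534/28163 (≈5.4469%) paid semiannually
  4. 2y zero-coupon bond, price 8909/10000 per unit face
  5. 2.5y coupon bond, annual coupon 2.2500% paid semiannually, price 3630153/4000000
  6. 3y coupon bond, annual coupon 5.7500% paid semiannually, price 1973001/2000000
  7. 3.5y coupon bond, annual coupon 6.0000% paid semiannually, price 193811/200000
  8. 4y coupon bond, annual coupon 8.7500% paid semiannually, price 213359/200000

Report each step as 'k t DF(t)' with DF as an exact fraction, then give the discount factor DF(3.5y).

step 1 [0.5y] zero: DF = P = 4763/5000 ≈ 0.952600
step 2 [1y] bond c/2=7/400: DF=(389411/400000 − 7/400·(0.952600))/(1+7/400) = 2351/2500 ≈ 0.940400
step 3 [1.5y] swap r/2=767/28163: DF=(1 − 767/28163·(0.952600+0.940400))/(1+767/28163) = 9233/10000 ≈ 0.923300
step 4 [2y] zero: DF = P = 8909/10000 ≈ 0.890900
step 5 [2.5y] bond c/2=9/800: DF=(3630153/4000000 − 9/800·(0.952600+0.940400+0.923300+0.890900))/(1+9/800) = 4281/5000 ≈ 0.856200
step 6 [3y] bond c/2=23/800: DF=(1973001/2000000 − 23/800·(0.952600+0.940400+0.923300+0.890900+0.856200))/(1+23/800) = 4157/5000 ≈ 0.831400
step 7 [3.5y] bond c/2=3/100: DF=(193811/200000 − 3/100·(0.952600+0.940400+0.923300+0.890900+0.856200+0.831400))/(1+3/100) = 7837/10000 ≈ 0.783700
step 8 [4y] bond c/2=7/160: DF=(213359/200000 − 7/160·(0.952600+0.940400+0.923300+0.890900+0.856200+0.831400+0.783700))/(1+7/160) = 7631/10000 ≈ 0.763100

1 1/2 4763/5000
2 1 2351/2500
3 3/2 9233/10000
4 2 8909/10000
5 5/2 4281/5000
6 3 4157/5000
7 7/2 7837/10000
8 4 7631/10000
DF(3.5y) = 7837/10000 ≈ 0.783700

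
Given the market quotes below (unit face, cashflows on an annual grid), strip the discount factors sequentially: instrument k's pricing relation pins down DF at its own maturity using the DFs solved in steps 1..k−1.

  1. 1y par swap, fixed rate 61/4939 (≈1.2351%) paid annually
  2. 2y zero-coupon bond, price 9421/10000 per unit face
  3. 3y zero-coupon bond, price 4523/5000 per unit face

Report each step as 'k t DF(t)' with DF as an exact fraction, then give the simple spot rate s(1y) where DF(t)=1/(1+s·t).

step 1 [1y] swap r/1=61/4939: DF=(1 − 61/4939·(0))/(1+61/4939) = 4939/5000 ≈ 0.987800
step 2 [2y] zero: DF = P = 9421/10000 ≈ 0.942100
step 3 [3y] zero: DF = P = 4523/5000 ≈ 0.904600

1 1 4939/5000
2 2 9421/10000
3 3 4523/5000
s(1y) = (1/(4939/5000) − 1)/(1) = 61/4939 ≈ 1.2351%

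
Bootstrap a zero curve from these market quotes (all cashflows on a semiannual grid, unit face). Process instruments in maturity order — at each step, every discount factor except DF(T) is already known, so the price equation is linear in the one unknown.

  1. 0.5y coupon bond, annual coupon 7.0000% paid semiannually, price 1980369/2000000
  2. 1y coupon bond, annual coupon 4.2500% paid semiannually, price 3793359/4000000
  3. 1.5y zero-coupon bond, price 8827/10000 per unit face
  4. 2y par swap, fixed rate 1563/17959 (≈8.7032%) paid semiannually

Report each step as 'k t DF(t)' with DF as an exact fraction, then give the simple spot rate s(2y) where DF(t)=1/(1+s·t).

1 1/2 9567/10000
2 1 9087/10000
3 3/2 8827/10000
4 2 8437/10000
s(2y) = (1/(8437/10000) − 1)/(2) = 1563/16874 ≈ 9.2628%

step 1 [0.5y] bond c/2=7/200: DF=(1980369/2000000 − 7/200·(0))/(1+7/200) = 9567/10000 ≈ 0.956700
step 2 [1y] bond c/2=17/800: DF=(3793359/4000000 − 17/800·(0.956700))/(1+17/800) = 9087/10000 ≈ 0.908700
step 3 [1.5y] zero: DF = P = 8827/10000 ≈ 0.882700
step 4 [2y] swap r/2=1563/35918: DF=(1 − 1563/35918·(0.956700+0.908700+0.882700))/(1+1563/35918) = 8437/10000 ≈ 0.843700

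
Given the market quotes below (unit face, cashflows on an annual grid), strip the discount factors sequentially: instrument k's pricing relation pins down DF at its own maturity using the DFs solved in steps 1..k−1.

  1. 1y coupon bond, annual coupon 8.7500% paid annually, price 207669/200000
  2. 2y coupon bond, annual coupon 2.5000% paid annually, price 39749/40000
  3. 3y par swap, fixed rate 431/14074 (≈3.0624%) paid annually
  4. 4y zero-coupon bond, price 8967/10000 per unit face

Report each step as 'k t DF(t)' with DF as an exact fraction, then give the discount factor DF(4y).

step 1 [1y] bond c/1=7/80: DF=(207669/200000 − 7/80·(0))/(1+7/80) = 2387/2500 ≈ 0.954800
step 2 [2y] bond c/1=1/40: DF=(39749/40000 − 1/40·(0.954800))/(1+1/40) = 4731/5000 ≈ 0.946200
step 3 [3y] swap r/1=431/14074: DF=(1 − 431/14074·(0.954800+0.946200))/(1+431/14074) = 4569/5000 ≈ 0.913800
step 4 [4y] zero: DF = P = 8967/10000 ≈ 0.896700

1 1 2387/2500
2 2 4731/5000
3 3 4569/5000
4 4 8967/10000
DF(4y) = 8967/10000 ≈ 0.896700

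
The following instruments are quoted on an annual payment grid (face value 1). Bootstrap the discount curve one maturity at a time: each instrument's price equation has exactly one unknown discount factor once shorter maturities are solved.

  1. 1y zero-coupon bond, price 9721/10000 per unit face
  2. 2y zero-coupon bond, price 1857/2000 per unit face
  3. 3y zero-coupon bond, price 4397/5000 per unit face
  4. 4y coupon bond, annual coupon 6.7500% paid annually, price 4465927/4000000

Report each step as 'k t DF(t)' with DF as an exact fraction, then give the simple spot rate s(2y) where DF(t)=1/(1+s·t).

1 1 9721/10000
2 2 1857/2000
3 3 4397/5000
4 4 8701/10000
s(2y) = (1/(1857/2000) − 1)/(2) = 143/3714 ≈ 3.8503%

step 1 [1y] zero: DF = P = 9721/10000 ≈ 0.972100
step 2 [2y] zero: DF = P = 1857/2000 ≈ 0.928500
step 3 [3y] zero: DF = P = 4397/5000 ≈ 0.879400
step 4 [4y] bond c/1=27/400: DF=(4465927/4000000 − 27/400·(0.972100+0.928500+0.879400))/(1+27/400) = 8701/10000 ≈ 0.870100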